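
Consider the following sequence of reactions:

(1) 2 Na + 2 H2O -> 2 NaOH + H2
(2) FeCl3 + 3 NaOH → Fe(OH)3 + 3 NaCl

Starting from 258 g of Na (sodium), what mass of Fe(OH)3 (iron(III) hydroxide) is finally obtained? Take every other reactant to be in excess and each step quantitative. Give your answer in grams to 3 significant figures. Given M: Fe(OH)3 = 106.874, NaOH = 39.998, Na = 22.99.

400 g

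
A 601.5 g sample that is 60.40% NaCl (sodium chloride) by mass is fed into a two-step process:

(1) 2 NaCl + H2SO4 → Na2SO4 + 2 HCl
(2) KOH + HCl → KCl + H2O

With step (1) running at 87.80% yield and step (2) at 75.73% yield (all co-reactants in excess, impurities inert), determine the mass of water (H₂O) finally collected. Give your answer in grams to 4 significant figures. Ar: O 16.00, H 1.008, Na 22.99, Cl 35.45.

74.47 g

Pure NaCl = 601.5 × 0.6040 = 363.31 g.
M(NaCl) = 22.99 + 35.45 = 58.44 g/mol.
M(H2O) = 2(1.008) + 16.00 = 18.016 g/mol.
n(NaCl) = 363.31 / 58.44 = 6.2167 mol.
Step 1 (NaCl:HCl = 2:2): theoretical n(HCl) = 6.2167 mol; at 87.80% yield, n(HCl) = 5.4583 mol.
Step 2 (HCl:H2O = 1:1): theoretical n(H2O) = 5.4583 mol, so theoretical mass = 5.4583 × 18.016 = 98.337 g.
At 75.73% yield, actual mass of H2O = 98.337 × 0.7573 = 74.470 g.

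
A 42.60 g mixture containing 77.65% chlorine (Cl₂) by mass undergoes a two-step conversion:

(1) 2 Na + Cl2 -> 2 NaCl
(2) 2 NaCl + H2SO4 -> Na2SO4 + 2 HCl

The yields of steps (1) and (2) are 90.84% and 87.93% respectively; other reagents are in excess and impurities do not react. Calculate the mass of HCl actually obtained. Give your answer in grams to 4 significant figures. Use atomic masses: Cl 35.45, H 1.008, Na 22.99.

Pure Cl2 = 42.60 × 0.7765 = 33.079 g.
M(Cl2) = 2(35.45) = 70.90 g/mol.
M(HCl) = 1.008 + 35.45 = 36.458 g/mol.
n(Cl2) = 33.079 / 70.90 = 0.46656 mol.
Step 1 (Cl2:NaCl = 1:2): theoretical n(NaCl) = 0.93311 mol; at 90.84% yield, n(NaCl) = 0.84764 mol.
Step 2 (NaCl:HCl = 2:2): theoretical n(HCl) = 0.84764 mol, so theoretical mass = 0.84764 × 36.458 = 30.903 g.
At 87.93% yield, actual mass of HCl = 30.903 × 0.8793 = 27.173 g.

27.17 g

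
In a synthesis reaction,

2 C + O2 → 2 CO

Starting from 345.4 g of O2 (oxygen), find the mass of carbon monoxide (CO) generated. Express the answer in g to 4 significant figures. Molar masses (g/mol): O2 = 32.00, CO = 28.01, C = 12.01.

n(O2) = 345.40 g / 32.00 g/mol = 10.794 mol.
From the equation the O2:CO mole ratio is 1:2, so n(CO) = 10.794 × 2/1 = 21.587 mol.
Mass of CO = 21.587 mol × 28.01 g/mol = 604.67 g.

604.7 g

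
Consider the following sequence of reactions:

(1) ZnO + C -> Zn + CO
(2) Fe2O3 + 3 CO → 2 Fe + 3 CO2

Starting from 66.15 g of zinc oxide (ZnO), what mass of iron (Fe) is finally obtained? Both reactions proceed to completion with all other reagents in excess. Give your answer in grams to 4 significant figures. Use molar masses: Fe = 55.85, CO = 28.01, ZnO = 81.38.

n(ZnO) = 66.150 / 81.38 = 0.81285 mol.
Step 1 gives a 1:1 ratio of ZnO to CO, so n(CO) = 0.81285 mol.
In step 2 the CO:Fe ratio is 3:2, so n(Fe) = 0.54190 mol.
Mass of Fe = 0.54190 × 55.85 = 30.265 g.

30.27 g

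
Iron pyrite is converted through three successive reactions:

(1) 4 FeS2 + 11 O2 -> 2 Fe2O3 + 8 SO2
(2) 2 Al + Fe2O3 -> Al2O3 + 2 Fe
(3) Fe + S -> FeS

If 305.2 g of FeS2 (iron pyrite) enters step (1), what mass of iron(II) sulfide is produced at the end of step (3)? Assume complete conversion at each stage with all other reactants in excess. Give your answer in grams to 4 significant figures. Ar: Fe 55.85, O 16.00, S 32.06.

223.6 g

M(FeS2) = 55.85 + 2(32.06) = 119.97 g/mol.
M(FeS) = 55.85 + 32.06 = 87.91 g/mol.
n(FeS2) = 305.2 / 119.97 = 2.5440 mol.
Reaction (1): FeS2→Fe2O3 ratio 4:2 ⇒ n(Fe2O3) = 1.2720 mol.
Reaction (2): Fe2O3→Fe ratio 1:2 ⇒ n(Fe) = 2.5440 mol.
Reaction (3): Fe→FeS ratio 1:1 ⇒ n(FeS) = 2.5440 mol.
Mass of FeS = 2.5440 × 87.91 = 223.64 g.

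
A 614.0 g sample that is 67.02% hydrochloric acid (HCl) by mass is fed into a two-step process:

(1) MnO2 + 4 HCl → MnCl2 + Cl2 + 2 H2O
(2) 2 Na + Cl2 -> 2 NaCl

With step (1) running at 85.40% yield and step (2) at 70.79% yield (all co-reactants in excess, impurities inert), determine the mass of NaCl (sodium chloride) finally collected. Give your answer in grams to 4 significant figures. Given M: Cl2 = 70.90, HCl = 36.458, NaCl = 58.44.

Pure HCl = 614.0 × 0.6702 = 411.50 g.
n(HCl) = 411.50 / 36.458 = 11.287 mol.
Step 1 (HCl:Cl2 = 4:1): theoretical n(Cl2) = 2.8218 mol; at 85.40% yield, n(Cl2) = 2.4098 mol.
Step 2 (Cl2:NaCl = 1:2): theoretical n(NaCl) = 4.8196 mol, so theoretical mass = 4.8196 × 58.44 = 281.66 g.
At 70.79% yield, actual mass of NaCl = 281.66 × 0.7079 = 199.38 g.

199.4 g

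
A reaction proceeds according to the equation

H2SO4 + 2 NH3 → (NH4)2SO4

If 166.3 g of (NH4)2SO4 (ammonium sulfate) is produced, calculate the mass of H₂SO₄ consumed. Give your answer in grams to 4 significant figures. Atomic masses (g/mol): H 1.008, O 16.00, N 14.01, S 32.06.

M((NH4)2SO4) = 2(14.01) + 8(1.008) + 32.06 + 4(16.00) = 132.144 g/mol.
M(H2SO4) = 2(1.008) + 32.06 + 4(16.00) = 98.076 g/mol.
n((NH4)2SO4) = 166.30 g / 132.144 g/mol = 1.2585 mol.
From the equation the (NH4)2SO4:H2SO4 mole ratio is 1:1, so n(H2SO4) = 1.2585 × 1/1 = 1.2585 mol.
Mass of H2SO4 = 1.2585 mol × 98.076 g/mol = 123.43 g.

123.4 g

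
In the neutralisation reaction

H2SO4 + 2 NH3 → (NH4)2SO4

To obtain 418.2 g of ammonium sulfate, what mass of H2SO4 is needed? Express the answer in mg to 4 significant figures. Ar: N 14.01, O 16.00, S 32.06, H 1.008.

M((NH4)2SO4) = 2(14.01) + 8(1.008) + 32.06 + 4(16.00) = 132.144 g/mol.
M(H2SO4) = 2(1.008) + 32.06 + 4(16.00) = 98.076 g/mol.
n((NH4)2SO4) = 418.20 g / 132.144 g/mol = 3.1647 mol.
From the equation the (NH4)2SO4:H2SO4 mole ratio is 1:1, so n(H2SO4) = 3.1647 × 1/1 = 3.1647 mol.
Mass of H2SO4 = 3.1647 mol × 98.076 g/mol = 310.38 g.
Converting to mg: 310.38 g = 310400 mg.

310400 mg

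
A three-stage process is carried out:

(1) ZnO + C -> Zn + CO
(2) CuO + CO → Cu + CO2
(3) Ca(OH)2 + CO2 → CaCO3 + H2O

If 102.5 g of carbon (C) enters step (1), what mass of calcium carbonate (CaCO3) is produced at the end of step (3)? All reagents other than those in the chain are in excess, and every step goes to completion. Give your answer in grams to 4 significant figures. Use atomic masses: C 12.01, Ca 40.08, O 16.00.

854.2 g

M(C) = 12.01 g/mol.
M(CaCO3) = 40.08 + 12.01 + 3(16.00) = 100.09 g/mol.
n(C) = 102.5 / 12.01 = 8.5346 mol.
Reaction (1): C→CO ratio 1:1 ⇒ n(CO) = 8.5346 mol.
Reaction (2): CO→CO2 ratio 1:1 ⇒ n(CO2) = 8.5346 mol.
Reaction (3): CO2→CaCO3 ratio 1:1 ⇒ n(CaCO3) = 8.5346 mol.
Mass of CaCO3 = 8.5346 × 100.09 = 854.22 g.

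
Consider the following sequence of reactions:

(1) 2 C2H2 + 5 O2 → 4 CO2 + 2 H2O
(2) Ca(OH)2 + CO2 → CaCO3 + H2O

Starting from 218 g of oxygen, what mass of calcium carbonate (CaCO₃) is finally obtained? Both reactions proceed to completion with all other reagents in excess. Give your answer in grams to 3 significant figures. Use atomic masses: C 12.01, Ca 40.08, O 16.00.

545 g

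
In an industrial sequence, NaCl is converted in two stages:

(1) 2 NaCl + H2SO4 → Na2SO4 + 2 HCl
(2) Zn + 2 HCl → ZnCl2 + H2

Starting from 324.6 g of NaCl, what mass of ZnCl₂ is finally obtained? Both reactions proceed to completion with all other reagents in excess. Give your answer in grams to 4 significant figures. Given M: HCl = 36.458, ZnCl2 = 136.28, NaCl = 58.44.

378.5 g

n(NaCl) = 324.60 / 58.44 = 5.5544 mol.
Step 1 gives a 2:2 ratio of NaCl to HCl, so n(HCl) = 5.5544 mol.
In step 2 the HCl:ZnCl2 ratio is 2:1, so n(ZnCl2) = 2.7772 mol.
Mass of ZnCl2 = 2.7772 × 136.28 = 378.48 g.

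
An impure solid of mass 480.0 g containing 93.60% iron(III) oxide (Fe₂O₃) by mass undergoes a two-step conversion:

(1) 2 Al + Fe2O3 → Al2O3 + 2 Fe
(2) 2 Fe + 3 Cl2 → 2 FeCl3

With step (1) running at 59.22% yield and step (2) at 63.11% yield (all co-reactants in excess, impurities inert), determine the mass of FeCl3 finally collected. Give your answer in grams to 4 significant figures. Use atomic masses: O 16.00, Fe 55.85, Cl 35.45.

Pure Fe2O3 = 480.0 × 0.9360 = 449.28 g.
M(Fe2O3) = 2(55.85) + 3(16.00) = 159.70 g/mol.
M(FeCl3) = 55.85 + 3(35.45) = 162.20 g/mol.
n(Fe2O3) = 449.28 / 159.70 = 2.8133 mol.
Step 1 (Fe2O3:Fe = 1:2): theoretical n(Fe) = 5.6265 mol; at 59.22% yield, n(Fe) = 3.3320 mol.
Step 2 (Fe:FeCl3 = 2:2): theoretical n(FeCl3) = 3.3320 mol, so theoretical mass = 3.3320 × 162.20 = 540.46 g.
At 63.11% yield, actual mass of FeCl3 = 540.46 × 0.6311 = 341.08 g.

341.1 g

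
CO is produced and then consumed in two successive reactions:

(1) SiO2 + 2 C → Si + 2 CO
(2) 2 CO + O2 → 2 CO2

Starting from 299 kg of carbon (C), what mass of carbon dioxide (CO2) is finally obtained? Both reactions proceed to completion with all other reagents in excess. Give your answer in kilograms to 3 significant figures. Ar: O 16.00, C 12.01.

1100 kg

M(C) = 12.01 g/mol.
M(CO2) = 12.01 + 2(16.00) = 44.01 g/mol.
299 kg = 299000 g.
n(C) = 299000 / 12.01 = 24900 mol.
Step 1 gives a 2:2 ratio of C to CO, so n(CO) = 24900 mol.
In step 2 the CO:CO2 ratio is 2:2, so n(CO2) = 24900 mol.
Mass of CO2 = 24900 × 44.01 = 1.096 × 10^6 g = 1100 kg.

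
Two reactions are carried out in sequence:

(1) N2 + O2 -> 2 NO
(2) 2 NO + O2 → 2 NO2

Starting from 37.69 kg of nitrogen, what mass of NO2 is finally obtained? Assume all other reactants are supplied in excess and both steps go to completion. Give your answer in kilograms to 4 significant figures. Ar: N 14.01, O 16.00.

123.8 kg

M(N2) = 2(14.01) = 28.02 g/mol.
M(NO2) = 14.01 + 2(16.00) = 46.01 g/mol.
37.69 kg = 37690 g.
n(N2) = 37690 / 28.02 = 1345.1 mol.
Step 1 gives a 1:2 ratio of N2 to NO, so n(NO) = 2690.2 mol.
In step 2 the NO:NO2 ratio is 2:2, so n(NO2) = 2690.2 mol.
Mass of NO2 = 2690.2 × 46.01 = 123780 g = 123.8 kg.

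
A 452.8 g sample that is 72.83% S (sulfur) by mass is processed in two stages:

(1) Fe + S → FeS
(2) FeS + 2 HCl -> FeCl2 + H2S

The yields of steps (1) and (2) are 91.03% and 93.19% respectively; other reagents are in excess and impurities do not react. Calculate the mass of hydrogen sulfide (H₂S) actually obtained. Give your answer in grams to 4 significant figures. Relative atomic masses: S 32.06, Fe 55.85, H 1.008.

297.3 g

Pure S = 452.8 × 0.7283 = 329.77 g.
M(S) = 32.06 g/mol.
M(H2S) = 2(1.008) + 32.06 = 34.076 g/mol.
n(S) = 329.77 / 32.06 = 10.286 mol.
Step 1 (S:FeS = 1:1): theoretical n(FeS) = 10.286 mol; at 91.03% yield, n(FeS) = 9.3635 mol.
Step 2 (FeS:H2S = 1:1): theoretical n(H2S) = 9.3635 mol, so theoretical mass = 9.3635 × 34.076 = 319.07 g.
At 93.19% yield, actual mass of H2S = 319.07 × 0.9319 = 297.34 g.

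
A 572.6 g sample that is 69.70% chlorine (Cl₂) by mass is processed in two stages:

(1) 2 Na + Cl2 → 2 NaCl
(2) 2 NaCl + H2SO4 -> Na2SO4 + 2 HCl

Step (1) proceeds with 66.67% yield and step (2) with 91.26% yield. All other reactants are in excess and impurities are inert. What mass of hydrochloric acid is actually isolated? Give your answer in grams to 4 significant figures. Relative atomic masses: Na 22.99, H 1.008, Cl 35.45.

Pure Cl2 = 572.6 × 0.6970 = 399.10 g.
M(Cl2) = 2(35.45) = 70.90 g/mol.
M(HCl) = 1.008 + 35.45 = 36.458 g/mol.
n(Cl2) = 399.10 / 70.90 = 5.6291 mol.
Step 1 (Cl2:NaCl = 1:2): theoretical n(NaCl) = 11.258 mol; at 66.67% yield, n(NaCl) = 7.5058 mol.
Step 2 (NaCl:HCl = 2:2): theoretical n(HCl) = 7.5058 mol, so theoretical mass = 7.5058 × 36.458 = 273.65 g.
At 91.26% yield, actual mass of HCl = 273.65 × 0.9126 = 249.73 g.

249.7 g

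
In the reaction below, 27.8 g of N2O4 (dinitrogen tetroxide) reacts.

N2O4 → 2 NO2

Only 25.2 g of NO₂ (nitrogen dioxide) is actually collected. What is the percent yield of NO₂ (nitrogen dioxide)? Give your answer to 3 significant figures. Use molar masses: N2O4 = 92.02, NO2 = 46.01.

90.6 %

n(N2O4) = 27.80 g / 92.02 g/mol = 0.3021 mol.
From the equation the N2O4:NO2 mole ratio is 1:2, so n(NO2) = 0.3021 × 2/1 = 0.6042 mol.
Mass of NO2 = 0.6042 mol × 46.01 g/mol = 27.80 g.
This is the theoretical yield. Percent yield = 25.2 g / 27.80 g × 100% = 90.65%.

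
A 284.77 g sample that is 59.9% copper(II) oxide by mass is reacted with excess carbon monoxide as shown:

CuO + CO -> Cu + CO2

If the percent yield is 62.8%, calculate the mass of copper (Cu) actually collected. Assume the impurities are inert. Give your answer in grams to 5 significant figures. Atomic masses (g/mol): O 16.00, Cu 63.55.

Pure CuO available = 284.77 g × 0.599 = 170.577 g.
M(CuO) = 63.55 + 16.00 = 79.55 g/mol.
M(Cu) = 63.55 g/mol.
n(CuO) = 170.577 g / 79.55 g/mol = 2.14428 mol.
From the equation the CuO:Cu mole ratio is 1:1, so n(Cu) = 2.14428 × 1/1 = 2.14428 mol.
Mass of Cu = 2.14428 mol × 63.55 g/mol = 136.269 g.
Actual mass collected = 136.269 g × 0.628 = 85.5768 g.

85.577 g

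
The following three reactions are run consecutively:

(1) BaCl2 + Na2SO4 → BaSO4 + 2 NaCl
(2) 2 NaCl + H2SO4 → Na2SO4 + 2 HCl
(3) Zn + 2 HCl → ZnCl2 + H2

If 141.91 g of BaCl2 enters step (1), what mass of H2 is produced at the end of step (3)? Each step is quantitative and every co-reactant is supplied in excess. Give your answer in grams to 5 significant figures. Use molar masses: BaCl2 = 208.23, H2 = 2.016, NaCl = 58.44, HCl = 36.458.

1.3739 g

n(BaCl2) = 141.91 / 208.23 = 0.681506 mol.
Reaction (1): BaCl2→NaCl ratio 1:2 ⇒ n(NaCl) = 1.36301 mol.
Reaction (2): NaCl→HCl ratio 2:2 ⇒ n(HCl) = 1.36301 mol.
Reaction (3): HCl→H2 ratio 2:1 ⇒ n(H2) = 0.681506 mol.
Mass of H2 = 0.681506 × 2.016 = 1.37392 g.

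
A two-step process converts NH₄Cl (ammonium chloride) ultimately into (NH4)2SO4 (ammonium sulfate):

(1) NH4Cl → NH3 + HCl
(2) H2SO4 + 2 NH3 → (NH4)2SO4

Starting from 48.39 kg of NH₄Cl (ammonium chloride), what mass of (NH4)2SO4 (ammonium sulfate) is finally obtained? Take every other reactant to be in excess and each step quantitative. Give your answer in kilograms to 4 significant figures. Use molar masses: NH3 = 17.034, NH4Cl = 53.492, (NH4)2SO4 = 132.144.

59.77 kg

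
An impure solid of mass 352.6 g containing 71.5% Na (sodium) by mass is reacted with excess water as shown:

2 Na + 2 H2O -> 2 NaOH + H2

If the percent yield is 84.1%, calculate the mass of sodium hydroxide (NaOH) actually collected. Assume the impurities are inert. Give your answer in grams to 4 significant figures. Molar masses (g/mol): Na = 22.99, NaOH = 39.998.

Pure Na available = 352.6 g × 0.715 = 252.11 g.
n(Na) = 252.11 g / 22.99 g/mol = 10.966 mol.
From the equation the Na:NaOH mole ratio is 2:2, so n(NaOH) = 10.966 × 2/2 = 10.966 mol.
Mass of NaOH = 10.966 mol × 39.998 g/mol = 438.62 g.
Actual mass collected = 438.62 g × 0.841 = 368.88 g.

368.9 g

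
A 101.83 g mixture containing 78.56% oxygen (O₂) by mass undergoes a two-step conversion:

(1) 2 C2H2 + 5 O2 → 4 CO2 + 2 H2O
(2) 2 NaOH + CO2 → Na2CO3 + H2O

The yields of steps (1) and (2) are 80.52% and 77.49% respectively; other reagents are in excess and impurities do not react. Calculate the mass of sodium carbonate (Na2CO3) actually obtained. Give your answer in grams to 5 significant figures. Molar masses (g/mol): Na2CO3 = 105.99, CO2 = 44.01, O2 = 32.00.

132.26 g

Pure O2 = 101.83 × 0.7856 = 79.9976 g.
n(O2) = 79.9976 / 32.00 = 2.49993 mol.
Step 1 (O2:CO2 = 5:4): theoretical n(CO2) = 1.99994 mol; at 80.52% yield, n(CO2) = 1.61035 mol.
Step 2 (CO2:Na2CO3 = 1:1): theoretical n(Na2CO3) = 1.61035 mol, so theoretical mass = 1.61035 × 105.99 = 170.681 g.
At 77.49% yield, actual mass of Na2CO3 = 170.681 × 0.7749 = 132.261 g.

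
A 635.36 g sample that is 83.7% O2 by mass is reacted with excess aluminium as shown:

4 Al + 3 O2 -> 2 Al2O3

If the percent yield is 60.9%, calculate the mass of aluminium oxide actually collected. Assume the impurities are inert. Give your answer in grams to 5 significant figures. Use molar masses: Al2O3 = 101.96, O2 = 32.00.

687.94 g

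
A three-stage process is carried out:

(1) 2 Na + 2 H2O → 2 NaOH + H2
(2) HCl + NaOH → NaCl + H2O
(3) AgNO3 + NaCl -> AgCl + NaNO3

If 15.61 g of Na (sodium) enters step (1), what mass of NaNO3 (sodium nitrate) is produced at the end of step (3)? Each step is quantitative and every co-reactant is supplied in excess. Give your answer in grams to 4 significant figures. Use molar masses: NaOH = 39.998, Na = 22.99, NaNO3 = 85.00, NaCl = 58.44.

n(Na) = 15.61 / 22.99 = 0.67899 mol.
Reaction (1): Na→NaOH ratio 2:2 ⇒ n(NaOH) = 0.67899 mol.
Reaction (2): NaOH→NaCl ratio 1:1 ⇒ n(NaCl) = 0.67899 mol.
Reaction (3): NaCl→NaNO3 ratio 1:1 ⇒ n(NaNO3) = 0.67899 mol.
Mass of NaNO3 = 0.67899 × 85.00 = 57.714 g.

57.71 g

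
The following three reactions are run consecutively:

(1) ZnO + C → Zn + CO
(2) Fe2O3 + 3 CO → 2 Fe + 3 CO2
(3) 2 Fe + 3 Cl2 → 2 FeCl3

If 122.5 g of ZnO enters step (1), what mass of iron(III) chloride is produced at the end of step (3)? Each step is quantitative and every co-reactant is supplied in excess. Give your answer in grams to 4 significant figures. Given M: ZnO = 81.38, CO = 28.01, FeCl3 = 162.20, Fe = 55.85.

n(ZnO) = 122.5 / 81.38 = 1.5053 mol.
Reaction (1): ZnO→CO ratio 1:1 ⇒ n(CO) = 1.5053 mol.
Reaction (2): CO→Fe ratio 3:2 ⇒ n(Fe) = 1.0035 mol.
Reaction (3): Fe→FeCl3 ratio 2:2 ⇒ n(FeCl3) = 1.0035 mol.
Mass of FeCl3 = 1.0035 × 162.20 = 162.77 g.

162.8 g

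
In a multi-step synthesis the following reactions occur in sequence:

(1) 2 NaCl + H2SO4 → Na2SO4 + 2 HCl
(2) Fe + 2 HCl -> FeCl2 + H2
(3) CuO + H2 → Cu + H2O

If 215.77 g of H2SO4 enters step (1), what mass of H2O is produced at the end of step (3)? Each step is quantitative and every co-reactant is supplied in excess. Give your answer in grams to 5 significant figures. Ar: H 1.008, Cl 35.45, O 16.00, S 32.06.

M(H2SO4) = 2(1.008) + 32.06 + 4(16.00) = 98.076 g/mol.
M(H2O) = 2(1.008) + 16.00 = 18.016 g/mol.
n(H2SO4) = 215.77 / 98.076 = 2.20003 mol.
Reaction (1): H2SO4→HCl ratio 1:2 ⇒ n(HCl) = 4.40006 mol.
Reaction (2): HCl→H2 ratio 2:1 ⇒ n(H2) = 2.20003 mol.
Reaction (3): H2→H2O ratio 1:1 ⇒ n(H2O) = 2.20003 mol.
Mass of H2O = 2.20003 × 18.016 = 39.6357 g.

39.636 g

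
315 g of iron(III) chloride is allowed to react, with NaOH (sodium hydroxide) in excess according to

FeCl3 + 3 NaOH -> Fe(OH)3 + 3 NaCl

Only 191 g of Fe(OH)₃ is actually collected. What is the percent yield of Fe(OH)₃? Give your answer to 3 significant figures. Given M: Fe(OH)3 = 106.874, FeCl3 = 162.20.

92.0 %

n(FeCl3) = 315.0 g / 162.20 g/mol = 1.942 mol.
From the equation the FeCl3:Fe(OH)3 mole ratio is 1:1, so n(Fe(OH)3) = 1.942 × 1/1 = 1.942 mol.
Mass of Fe(OH)3 = 1.942 mol × 106.874 g/mol = 207.6 g.
This is the theoretical yield. Percent yield = 191 g / 207.6 g × 100% = 92.02%.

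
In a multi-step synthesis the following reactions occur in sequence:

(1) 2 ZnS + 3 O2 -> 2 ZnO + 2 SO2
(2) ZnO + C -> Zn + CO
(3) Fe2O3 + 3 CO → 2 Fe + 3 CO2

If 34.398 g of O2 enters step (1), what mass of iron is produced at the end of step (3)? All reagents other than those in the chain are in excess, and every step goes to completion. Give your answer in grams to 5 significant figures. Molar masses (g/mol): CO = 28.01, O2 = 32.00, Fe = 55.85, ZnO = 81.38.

n(O2) = 34.398 / 32.00 = 1.07494 mol.
Reaction (1): O2→ZnO ratio 3:2 ⇒ n(ZnO) = 0.716625 mol.
Reaction (2): ZnO→CO ratio 1:1 ⇒ n(CO) = 0.716625 mol.
Reaction (3): CO→Fe ratio 3:2 ⇒ n(Fe) = 0.477750 mol.
Mass of Fe = 0.477750 × 55.85 = 26.6823 g.

26.682 g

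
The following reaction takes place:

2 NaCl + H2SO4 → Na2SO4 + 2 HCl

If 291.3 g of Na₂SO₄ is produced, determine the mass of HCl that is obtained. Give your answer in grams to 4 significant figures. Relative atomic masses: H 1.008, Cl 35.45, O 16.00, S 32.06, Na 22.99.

149.5 g

M(Na2SO4) = 2(22.99) + 32.06 + 4(16.00) = 142.04 g/mol.
M(HCl) = 1.008 + 35.45 = 36.458 g/mol.
n(Na2SO4) = 291.30 g / 142.04 g/mol = 2.0508 mol.
From the equation the Na2SO4:HCl mole ratio is 1:2, so n(HCl) = 2.0508 × 2/1 = 4.1017 mol.
Mass of HCl = 4.1017 mol × 36.458 g/mol = 149.54 g.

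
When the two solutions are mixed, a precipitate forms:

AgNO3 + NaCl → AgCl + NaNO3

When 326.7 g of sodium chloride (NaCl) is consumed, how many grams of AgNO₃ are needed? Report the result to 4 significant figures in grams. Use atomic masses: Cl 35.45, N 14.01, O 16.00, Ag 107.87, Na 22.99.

949.7 g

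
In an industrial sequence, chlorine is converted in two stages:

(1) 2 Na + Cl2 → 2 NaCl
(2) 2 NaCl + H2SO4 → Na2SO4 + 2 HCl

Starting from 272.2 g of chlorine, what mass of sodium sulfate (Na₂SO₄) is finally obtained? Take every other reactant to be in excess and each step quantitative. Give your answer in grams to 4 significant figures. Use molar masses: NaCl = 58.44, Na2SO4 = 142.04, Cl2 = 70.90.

n(Cl2) = 272.20 / 70.90 = 3.8392 mol.
Step 1 gives a 1:2 ratio of Cl2 to NaCl, so n(NaCl) = 7.6784 mol.
In step 2 the NaCl:Na2SO4 ratio is 2:1, so n(Na2SO4) = 3.8392 mol.
Mass of Na2SO4 = 3.8392 × 142.04 = 545.32 g.

545.3 g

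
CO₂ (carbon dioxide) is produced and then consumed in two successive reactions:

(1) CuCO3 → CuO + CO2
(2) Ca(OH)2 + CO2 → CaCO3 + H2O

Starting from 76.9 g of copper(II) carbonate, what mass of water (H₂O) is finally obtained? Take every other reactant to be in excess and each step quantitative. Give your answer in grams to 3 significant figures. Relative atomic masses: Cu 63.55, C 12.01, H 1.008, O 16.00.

M(CuCO3) = 63.55 + 12.01 + 3(16.00) = 123.56 g/mol.
M(H2O) = 2(1.008) + 16.00 = 18.016 g/mol.
n(CuCO3) = 76.90 / 123.56 = 0.6224 mol.
Step 1 gives a 1:1 ratio of CuCO3 to CO2, so n(CO2) = 0.6224 mol.
In step 2 the CO2:H2O ratio is 1:1, so n(H2O) = 0.6224 mol.
Mass of H2O = 0.6224 × 18.016 = 11.21 g.

11.2 g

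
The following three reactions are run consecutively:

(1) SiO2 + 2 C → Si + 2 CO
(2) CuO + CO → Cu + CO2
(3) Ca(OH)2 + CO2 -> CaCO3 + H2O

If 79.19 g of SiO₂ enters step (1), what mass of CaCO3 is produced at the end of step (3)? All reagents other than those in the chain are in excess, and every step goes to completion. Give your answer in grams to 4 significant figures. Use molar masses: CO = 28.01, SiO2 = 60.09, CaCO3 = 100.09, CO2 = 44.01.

n(SiO2) = 79.19 / 60.09 = 1.3179 mol.
Reaction (1): SiO2→CO ratio 1:2 ⇒ n(CO) = 2.6357 mol.
Reaction (2): CO→CO2 ratio 1:1 ⇒ n(CO2) = 2.6357 mol.
Reaction (3): CO2→CaCO3 ratio 1:1 ⇒ n(CaCO3) = 2.6357 mol.
Mass of CaCO3 = 2.6357 × 100.09 = 263.81 g.

263.8 g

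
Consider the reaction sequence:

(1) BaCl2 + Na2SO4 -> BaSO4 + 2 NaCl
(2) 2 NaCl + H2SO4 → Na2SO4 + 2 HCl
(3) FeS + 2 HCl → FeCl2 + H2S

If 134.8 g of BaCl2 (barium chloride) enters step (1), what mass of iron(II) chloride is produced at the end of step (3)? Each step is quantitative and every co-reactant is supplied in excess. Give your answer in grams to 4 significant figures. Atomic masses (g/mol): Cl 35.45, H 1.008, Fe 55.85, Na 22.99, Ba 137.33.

M(BaCl2) = 137.33 + 2(35.45) = 208.23 g/mol.
M(FeCl2) = 55.85 + 2(35.45) = 126.75 g/mol.
n(BaCl2) = 134.8 / 208.23 = 0.64736 mol.
Reaction (1): BaCl2→NaCl ratio 1:2 ⇒ n(NaCl) = 1.2947 mol.
Reaction (2): NaCl→HCl ratio 2:2 ⇒ n(HCl) = 1.2947 mol.
Reaction (3): HCl→FeCl2 ratio 2:1 ⇒ n(FeCl2) = 0.64736 mol.
Mass of FeCl2 = 0.64736 × 126.75 = 82.053 g.

82.05 g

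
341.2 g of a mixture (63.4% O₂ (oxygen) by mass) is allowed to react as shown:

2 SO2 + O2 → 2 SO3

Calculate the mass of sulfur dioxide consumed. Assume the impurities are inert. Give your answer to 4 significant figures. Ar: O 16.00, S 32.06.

866.1 g

Mass of pure O2 = 341.2 g × 0.634 = 216.32 g.
M(O2) = 2(16.00) = 32.00 g/mol.
M(SO2) = 32.06 + 2(16.00) = 64.06 g/mol.
n(O2) = 216.32 g / 32.00 g/mol = 6.7600 mol.
From the equation the O2:SO2 mole ratio is 1:2, so n(SO2) = 6.7600 × 2/1 = 13.520 mol.
Mass of SO2 = 13.520 mol × 64.06 g/mol = 866.09 g.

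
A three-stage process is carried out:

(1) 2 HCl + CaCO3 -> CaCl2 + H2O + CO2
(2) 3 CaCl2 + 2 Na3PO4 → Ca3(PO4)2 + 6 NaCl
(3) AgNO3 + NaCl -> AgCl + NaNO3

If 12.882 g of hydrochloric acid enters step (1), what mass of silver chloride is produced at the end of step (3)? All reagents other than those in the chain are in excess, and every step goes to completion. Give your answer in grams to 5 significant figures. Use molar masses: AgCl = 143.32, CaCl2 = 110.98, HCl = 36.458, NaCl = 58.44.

n(HCl) = 12.882 / 36.458 = 0.353338 mol.
Reaction (1): HCl→CaCl2 ratio 2:1 ⇒ n(CaCl2) = 0.176669 mol.
Reaction (2): CaCl2→NaCl ratio 3:6 ⇒ n(NaCl) = 0.353338 mol.
Reaction (3): NaCl→AgCl ratio 1:1 ⇒ n(AgCl) = 0.353338 mol.
Mass of AgCl = 0.353338 × 143.32 = 50.6404 g.

50.640 g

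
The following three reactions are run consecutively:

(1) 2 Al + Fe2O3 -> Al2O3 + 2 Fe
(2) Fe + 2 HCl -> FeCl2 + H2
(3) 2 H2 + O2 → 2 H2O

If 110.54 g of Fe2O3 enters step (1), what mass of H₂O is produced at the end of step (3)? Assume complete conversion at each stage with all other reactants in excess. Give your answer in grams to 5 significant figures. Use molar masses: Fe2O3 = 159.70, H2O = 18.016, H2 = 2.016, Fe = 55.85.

24.940 g

n(Fe2O3) = 110.54 / 159.70 = 0.692173 mol.
Reaction (1): Fe2O3→Fe ratio 1:2 ⇒ n(Fe) = 1.38435 mol.
Reaction (2): Fe→H2 ratio 1:1 ⇒ n(H2) = 1.38435 mol.
Reaction (3): H2→H2O ratio 2:2 ⇒ n(H2O) = 1.38435 mol.
Mass of H2O = 1.38435 × 18.016 = 24.9404 g.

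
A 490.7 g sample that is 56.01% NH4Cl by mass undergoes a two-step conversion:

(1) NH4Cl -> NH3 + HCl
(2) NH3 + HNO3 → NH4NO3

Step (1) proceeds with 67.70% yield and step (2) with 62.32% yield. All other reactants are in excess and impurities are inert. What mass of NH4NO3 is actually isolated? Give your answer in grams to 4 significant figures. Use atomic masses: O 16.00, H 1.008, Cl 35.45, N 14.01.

Pure NH4Cl = 490.7 × 0.5601 = 274.84 g.
M(NH4Cl) = 14.01 + 4(1.008) + 35.45 = 53.492 g/mol.
M(NH4NO3) = 2(14.01) + 4(1.008) + 3(16.00) = 80.052 g/mol.
n(NH4Cl) = 274.84 / 53.492 = 5.1380 mol.
Step 1 (NH4Cl:NH3 = 1:1): theoretical n(NH3) = 5.1380 mol; at 67.70% yield, n(NH3) = 3.4784 mol.
Step 2 (NH3:NH4NO3 = 1:1): theoretical n(NH4NO3) = 3.4784 mol, so theoretical mass = 3.4784 × 80.052 = 278.45 g.
At 62.32% yield, actual mass of NH4NO3 = 278.45 × 0.6232 = 173.53 g.

173.5 g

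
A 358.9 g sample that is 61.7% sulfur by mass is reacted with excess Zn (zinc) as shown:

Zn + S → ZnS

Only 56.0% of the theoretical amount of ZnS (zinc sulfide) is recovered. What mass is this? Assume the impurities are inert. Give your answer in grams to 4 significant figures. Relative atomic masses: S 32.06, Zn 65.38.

376.9 g

Pure S available = 358.9 g × 0.617 = 221.44 g.
M(S) = 32.06 g/mol.
M(ZnS) = 65.38 + 32.06 = 97.44 g/mol.
n(S) = 221.44 g / 32.06 g/mol = 6.9071 mol.
From the equation the S:ZnS mole ratio is 1:1, so n(ZnS) = 6.9071 × 1/1 = 6.9071 mol.
Mass of ZnS = 6.9071 mol × 97.44 g/mol = 673.03 g.
Actual mass collected = 673.03 g × 0.560 = 376.90 g.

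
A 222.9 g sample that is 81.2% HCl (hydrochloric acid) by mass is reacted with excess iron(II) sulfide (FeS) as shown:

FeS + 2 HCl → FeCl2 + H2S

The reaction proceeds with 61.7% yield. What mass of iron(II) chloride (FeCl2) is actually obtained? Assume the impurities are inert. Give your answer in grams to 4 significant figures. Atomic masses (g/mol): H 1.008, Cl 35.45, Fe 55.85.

Pure HCl available = 222.9 g × 0.812 = 180.99 g.
M(HCl) = 1.008 + 35.45 = 36.458 g/mol.
M(FeCl2) = 55.85 + 2(35.45) = 126.75 g/mol.
n(HCl) = 180.99 g / 36.458 g/mol = 4.9645 mol.
From the equation the HCl:FeCl2 mole ratio is 2:1, so n(FeCl2) = 4.9645 × 1/2 = 2.4822 mol.
Mass of FeCl2 = 2.4822 mol × 126.75 g/mol = 314.62 g.
Actual mass collected = 314.62 g × 0.617 = 194.12 g.

194.1 g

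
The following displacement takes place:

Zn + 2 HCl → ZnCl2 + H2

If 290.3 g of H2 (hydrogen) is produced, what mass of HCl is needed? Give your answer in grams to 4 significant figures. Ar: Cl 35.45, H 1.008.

10500 g

M(H2) = 2(1.008) = 2.016 g/mol.
M(HCl) = 1.008 + 35.45 = 36.458 g/mol.
n(H2) = 290.30 g / 2.016 g/mol = 144.00 mol.
From the equation the H2:HCl mole ratio is 1:2, so n(HCl) = 144.00 × 2/1 = 288.00 mol.
Mass of HCl = 288.00 mol × 36.458 g/mol = 10500 g.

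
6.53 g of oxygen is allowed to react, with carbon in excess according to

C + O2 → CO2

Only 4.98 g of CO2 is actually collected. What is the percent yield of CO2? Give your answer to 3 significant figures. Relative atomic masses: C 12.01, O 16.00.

55.5 %

M(O2) = 2(16.00) = 32.00 g/mol.
M(CO2) = 12.01 + 2(16.00) = 44.01 g/mol.
n(O2) = 6.530 g / 32.00 g/mol = 0.2041 mol.
From the equation the O2:CO2 mole ratio is 1:1, so n(CO2) = 0.2041 × 1/1 = 0.2041 mol.
Mass of CO2 = 0.2041 mol × 44.01 g/mol = 8.981 g.
This is the theoretical yield. Percent yield = 4.98 g / 8.981 g × 100% = 55.45%.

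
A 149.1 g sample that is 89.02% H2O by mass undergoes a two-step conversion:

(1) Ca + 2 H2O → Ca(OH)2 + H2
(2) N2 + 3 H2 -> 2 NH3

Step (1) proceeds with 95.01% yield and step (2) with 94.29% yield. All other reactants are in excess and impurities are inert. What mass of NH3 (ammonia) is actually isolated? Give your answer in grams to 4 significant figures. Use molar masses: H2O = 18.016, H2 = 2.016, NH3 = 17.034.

37.47 g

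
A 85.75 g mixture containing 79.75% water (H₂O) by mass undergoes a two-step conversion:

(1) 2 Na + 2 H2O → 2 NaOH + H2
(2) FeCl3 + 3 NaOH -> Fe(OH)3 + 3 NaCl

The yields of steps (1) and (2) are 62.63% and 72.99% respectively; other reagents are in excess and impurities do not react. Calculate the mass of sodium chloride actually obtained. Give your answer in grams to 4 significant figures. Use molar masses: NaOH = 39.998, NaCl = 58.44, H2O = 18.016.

Pure H2O = 85.75 × 0.7975 = 68.386 g.
n(H2O) = 68.386 / 18.016 = 3.7958 mol.
Step 1 (H2O:NaOH = 2:2): theoretical n(NaOH) = 3.7958 mol; at 62.63% yield, n(NaOH) = 2.3773 mol.
Step 2 (NaOH:NaCl = 3:3): theoretical n(NaCl) = 2.3773 mol, so theoretical mass = 2.3773 × 58.44 = 138.93 g.
At 72.99% yield, actual mass of NaCl = 138.93 × 0.7299 = 101.41 g.

101.4 g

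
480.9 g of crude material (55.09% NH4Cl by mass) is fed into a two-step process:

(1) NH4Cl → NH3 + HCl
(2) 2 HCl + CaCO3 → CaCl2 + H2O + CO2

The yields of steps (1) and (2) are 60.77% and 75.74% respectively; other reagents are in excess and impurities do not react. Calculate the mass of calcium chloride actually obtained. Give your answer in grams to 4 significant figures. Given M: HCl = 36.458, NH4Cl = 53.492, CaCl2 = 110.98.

Pure NH4Cl = 480.9 × 0.5509 = 264.93 g.
n(NH4Cl) = 264.93 / 53.492 = 4.9527 mol.
Step 1 (NH4Cl:HCl = 1:1): theoretical n(HCl) = 4.9527 mol; at 60.77% yield, n(HCl) = 3.0097 mol.
Step 2 (HCl:CaCl2 = 2:1): theoretical n(CaCl2) = 1.5049 mol, so theoretical mass = 1.5049 × 110.98 = 167.01 g.
At 75.74% yield, actual mass of CaCl2 = 167.01 × 0.7574 = 126.49 g.

126.5 g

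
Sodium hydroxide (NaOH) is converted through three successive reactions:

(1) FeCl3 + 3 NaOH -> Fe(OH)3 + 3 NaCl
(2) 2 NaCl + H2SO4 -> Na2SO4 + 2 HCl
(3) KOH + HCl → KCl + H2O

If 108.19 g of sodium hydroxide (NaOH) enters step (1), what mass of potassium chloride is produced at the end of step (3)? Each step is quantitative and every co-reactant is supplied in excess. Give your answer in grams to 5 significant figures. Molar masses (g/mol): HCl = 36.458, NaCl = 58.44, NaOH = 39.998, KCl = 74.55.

n(NaOH) = 108.19 / 39.998 = 2.70489 mol.
Reaction (1): NaOH→NaCl ratio 3:3 ⇒ n(NaCl) = 2.70489 mol.
Reaction (2): NaCl→HCl ratio 2:2 ⇒ n(HCl) = 2.70489 mol.
Reaction (3): HCl→KCl ratio 1:1 ⇒ n(KCl) = 2.70489 mol.
Mass of KCl = 2.70489 × 74.55 = 201.649 g.

201.65 g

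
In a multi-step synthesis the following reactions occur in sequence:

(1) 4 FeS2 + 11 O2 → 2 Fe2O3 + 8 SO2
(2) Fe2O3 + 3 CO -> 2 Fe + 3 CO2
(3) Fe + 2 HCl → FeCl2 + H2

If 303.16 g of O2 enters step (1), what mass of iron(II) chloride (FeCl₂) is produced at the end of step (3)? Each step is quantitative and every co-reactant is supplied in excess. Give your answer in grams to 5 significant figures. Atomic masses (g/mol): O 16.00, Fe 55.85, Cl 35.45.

436.65 g

M(O2) = 2(16.00) = 32.00 g/mol.
M(FeCl2) = 55.85 + 2(35.45) = 126.75 g/mol.
n(O2) = 303.16 / 32.00 = 9.47375 mol.
Reaction (1): O2→Fe2O3 ratio 11:2 ⇒ n(Fe2O3) = 1.72250 mol.
Reaction (2): Fe2O3→Fe ratio 1:2 ⇒ n(Fe) = 3.44500 mol.
Reaction (3): Fe→FeCl2 ratio 1:1 ⇒ n(FeCl2) = 3.44500 mol.
Mass of FeCl2 = 3.44500 × 126.75 = 436.654 g.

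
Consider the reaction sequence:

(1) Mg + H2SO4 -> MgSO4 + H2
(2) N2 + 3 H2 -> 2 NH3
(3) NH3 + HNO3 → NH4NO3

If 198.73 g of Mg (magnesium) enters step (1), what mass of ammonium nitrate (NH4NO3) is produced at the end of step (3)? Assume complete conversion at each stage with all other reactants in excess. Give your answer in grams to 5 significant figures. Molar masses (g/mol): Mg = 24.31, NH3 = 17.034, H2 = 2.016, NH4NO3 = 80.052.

n(Mg) = 198.73 / 24.31 = 8.17483 mol.
Reaction (1): Mg→H2 ratio 1:1 ⇒ n(H2) = 8.17483 mol.
Reaction (2): H2→NH3 ratio 3:2 ⇒ n(NH3) = 5.44988 mol.
Reaction (3): NH3→NH4NO3 ratio 1:1 ⇒ n(NH4NO3) = 5.44988 mol.
Mass of NH4NO3 = 5.44988 × 80.052 = 436.274 g.

436.27 g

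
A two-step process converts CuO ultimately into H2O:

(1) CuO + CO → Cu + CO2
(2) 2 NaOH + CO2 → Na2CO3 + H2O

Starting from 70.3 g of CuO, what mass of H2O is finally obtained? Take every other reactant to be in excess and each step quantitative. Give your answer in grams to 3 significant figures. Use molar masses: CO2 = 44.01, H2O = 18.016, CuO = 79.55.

15.9 g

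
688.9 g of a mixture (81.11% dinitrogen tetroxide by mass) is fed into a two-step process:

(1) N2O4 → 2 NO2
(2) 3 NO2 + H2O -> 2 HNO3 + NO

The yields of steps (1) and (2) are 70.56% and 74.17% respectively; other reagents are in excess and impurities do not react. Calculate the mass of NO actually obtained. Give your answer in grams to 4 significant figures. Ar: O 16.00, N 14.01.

63.58 g

Pure N2O4 = 688.9 × 0.8111 = 558.77 g.
M(N2O4) = 2(14.01) + 4(16.00) = 92.02 g/mol.
M(NO) = 14.01 + 16.00 = 30.01 g/mol.
n(N2O4) = 558.77 / 92.02 = 6.0722 mol.
Step 1 (N2O4:NO2 = 1:2): theoretical n(NO2) = 12.144 mol; at 70.56% yield, n(NO2) = 8.5691 mol.
Step 2 (NO2:NO = 3:1): theoretical n(NO) = 2.8564 mol, so theoretical mass = 2.8564 × 30.01 = 85.720 g.
At 74.17% yield, actual mass of NO = 85.720 × 0.7417 = 63.578 g.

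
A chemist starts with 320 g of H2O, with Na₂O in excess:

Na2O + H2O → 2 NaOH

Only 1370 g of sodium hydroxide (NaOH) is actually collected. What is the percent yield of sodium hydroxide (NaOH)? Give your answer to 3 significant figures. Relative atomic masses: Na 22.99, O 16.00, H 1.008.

M(H2O) = 2(1.008) + 16.00 = 18.016 g/mol.
M(NaOH) = 22.99 + 16.00 + 1.008 = 39.998 g/mol.
n(H2O) = 320.0 g / 18.016 g/mol = 17.76 mol.
From the equation the H2O:NaOH mole ratio is 1:2, so n(NaOH) = 17.76 × 2/1 = 35.52 mol.
Mass of NaOH = 35.52 mol × 39.998 g/mol = 1421 g.
This is the theoretical yield. Percent yield = 1370 g / 1421 g × 100% = 96.42%.

96.4 %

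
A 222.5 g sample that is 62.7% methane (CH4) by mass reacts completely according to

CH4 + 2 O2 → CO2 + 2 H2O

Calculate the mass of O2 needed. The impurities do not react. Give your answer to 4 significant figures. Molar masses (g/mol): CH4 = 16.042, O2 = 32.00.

Mass of pure CH4 = 222.5 g × 0.627 = 139.51 g.
n(CH4) = 139.51 g / 16.042 g/mol = 8.6964 mol.
From the equation the CH4:O2 mole ratio is 1:2, so n(O2) = 8.6964 × 2/1 = 17.393 mol.
Mass of O2 = 17.393 mol × 32.00 g/mol = 556.57 g.

556.6 g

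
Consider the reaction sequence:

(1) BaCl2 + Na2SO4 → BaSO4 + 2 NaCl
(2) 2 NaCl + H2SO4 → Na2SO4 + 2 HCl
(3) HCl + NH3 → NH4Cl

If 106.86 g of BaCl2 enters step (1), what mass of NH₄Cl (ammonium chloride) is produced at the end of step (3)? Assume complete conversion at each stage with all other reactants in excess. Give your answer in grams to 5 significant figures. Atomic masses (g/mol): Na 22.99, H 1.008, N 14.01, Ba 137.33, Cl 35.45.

M(BaCl2) = 137.33 + 2(35.45) = 208.23 g/mol.
M(NH4Cl) = 14.01 + 4(1.008) + 35.45 = 53.492 g/mol.
n(BaCl2) = 106.86 / 208.23 = 0.513183 mol.
Reaction (1): BaCl2→NaCl ratio 1:2 ⇒ n(NaCl) = 1.02637 mol.
Reaction (2): NaCl→HCl ratio 2:2 ⇒ n(HCl) = 1.02637 mol.
Reaction (3): HCl→NH4Cl ratio 1:1 ⇒ n(NH4Cl) = 1.02637 mol.
Mass of NH4Cl = 1.02637 × 53.492 = 54.9023 g.

54.902 g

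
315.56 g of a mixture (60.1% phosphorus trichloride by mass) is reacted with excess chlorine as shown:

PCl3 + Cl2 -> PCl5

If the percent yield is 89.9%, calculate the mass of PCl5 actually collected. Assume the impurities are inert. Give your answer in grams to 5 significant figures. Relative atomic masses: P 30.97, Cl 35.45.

258.53 g

Pure PCl3 available = 315.56 g × 0.601 = 189.652 g.
M(PCl3) = 30.97 + 3(35.45) = 137.32 g/mol.
M(PCl5) = 30.97 + 5(35.45) = 208.22 g/mol.
n(PCl3) = 189.652 g / 137.32 g/mol = 1.38109 mol.
From the equation the PCl3:PCl5 mole ratio is 1:1, so n(PCl5) = 1.38109 × 1/1 = 1.38109 mol.
Mass of PCl5 = 1.38109 mol × 208.22 g/mol = 287.571 g.
Actual mass collected = 287.571 g × 0.899 = 258.526 g.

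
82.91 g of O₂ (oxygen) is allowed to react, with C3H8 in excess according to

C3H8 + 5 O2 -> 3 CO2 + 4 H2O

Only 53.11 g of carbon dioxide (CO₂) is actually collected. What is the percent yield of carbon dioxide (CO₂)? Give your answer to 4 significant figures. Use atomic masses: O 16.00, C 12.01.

77.63 %

M(O2) = 2(16.00) = 32.00 g/mol.
M(CO2) = 12.01 + 2(16.00) = 44.01 g/mol.
n(O2) = 82.910 g / 32.00 g/mol = 2.5909 mol.
From the equation the O2:CO2 mole ratio is 5:3, so n(CO2) = 2.5909 × 3/5 = 1.5546 mol.
Mass of CO2 = 1.5546 mol × 44.01 g/mol = 68.416 g.
This is the theoretical yield. Percent yield = 53.11 g / 68.416 g × 100% = 77.628%.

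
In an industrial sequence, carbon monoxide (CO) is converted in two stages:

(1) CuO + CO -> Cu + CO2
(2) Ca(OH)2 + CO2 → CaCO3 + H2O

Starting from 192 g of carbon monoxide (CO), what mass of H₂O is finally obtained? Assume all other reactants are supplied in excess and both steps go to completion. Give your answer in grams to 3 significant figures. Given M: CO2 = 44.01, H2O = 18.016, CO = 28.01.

123 g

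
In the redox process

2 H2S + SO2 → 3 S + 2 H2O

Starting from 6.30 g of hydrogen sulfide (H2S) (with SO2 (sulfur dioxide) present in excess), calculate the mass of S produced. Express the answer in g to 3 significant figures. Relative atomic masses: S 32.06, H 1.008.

8.89 g

M(H2S) = 2(1.008) + 32.06 = 34.076 g/mol.
M(S) = 32.06 g/mol.
n(H2S) = 6.300 g / 34.076 g/mol = 0.1849 mol.
From the equation the H2S:S mole ratio is 2:3, so n(S) = 0.1849 × 3/2 = 0.2773 mol.
Mass of S = 0.2773 mol × 32.06 g/mol = 8.891 g.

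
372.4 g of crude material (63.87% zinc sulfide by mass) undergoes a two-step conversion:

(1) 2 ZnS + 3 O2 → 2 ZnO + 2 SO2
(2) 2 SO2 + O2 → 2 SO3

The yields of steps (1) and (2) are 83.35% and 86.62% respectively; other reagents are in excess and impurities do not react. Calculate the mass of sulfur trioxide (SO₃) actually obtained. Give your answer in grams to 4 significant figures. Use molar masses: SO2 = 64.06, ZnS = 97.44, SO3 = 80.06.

141.1 g

Pure ZnS = 372.4 × 0.6387 = 237.85 g.
n(ZnS) = 237.85 / 97.44 = 2.4410 mol.
Step 1 (ZnS:SO2 = 2:2): theoretical n(SO2) = 2.4410 mol; at 83.35% yield, n(SO2) = 2.0346 mol.
Step 2 (SO2:SO3 = 2:2): theoretical n(SO3) = 2.0346 mol, so theoretical mass = 2.0346 × 80.06 = 162.89 g.
At 86.62% yield, actual mass of SO3 = 162.89 × 0.8662 = 141.09 g.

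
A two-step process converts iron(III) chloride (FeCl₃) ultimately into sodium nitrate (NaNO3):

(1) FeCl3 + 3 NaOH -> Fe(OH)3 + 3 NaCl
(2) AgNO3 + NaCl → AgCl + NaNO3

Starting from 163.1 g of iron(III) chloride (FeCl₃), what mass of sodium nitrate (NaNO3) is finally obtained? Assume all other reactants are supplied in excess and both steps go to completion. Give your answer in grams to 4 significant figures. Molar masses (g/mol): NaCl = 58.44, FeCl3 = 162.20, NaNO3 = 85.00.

n(FeCl3) = 163.10 / 162.20 = 1.0055 mol.
Step 1 gives a 1:3 ratio of FeCl3 to NaCl, so n(NaCl) = 3.0166 mol.
In step 2 the NaCl:NaNO3 ratio is 1:1, so n(NaNO3) = 3.0166 mol.
Mass of NaNO3 = 3.0166 × 85.00 = 256.41 g.

256.4 g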